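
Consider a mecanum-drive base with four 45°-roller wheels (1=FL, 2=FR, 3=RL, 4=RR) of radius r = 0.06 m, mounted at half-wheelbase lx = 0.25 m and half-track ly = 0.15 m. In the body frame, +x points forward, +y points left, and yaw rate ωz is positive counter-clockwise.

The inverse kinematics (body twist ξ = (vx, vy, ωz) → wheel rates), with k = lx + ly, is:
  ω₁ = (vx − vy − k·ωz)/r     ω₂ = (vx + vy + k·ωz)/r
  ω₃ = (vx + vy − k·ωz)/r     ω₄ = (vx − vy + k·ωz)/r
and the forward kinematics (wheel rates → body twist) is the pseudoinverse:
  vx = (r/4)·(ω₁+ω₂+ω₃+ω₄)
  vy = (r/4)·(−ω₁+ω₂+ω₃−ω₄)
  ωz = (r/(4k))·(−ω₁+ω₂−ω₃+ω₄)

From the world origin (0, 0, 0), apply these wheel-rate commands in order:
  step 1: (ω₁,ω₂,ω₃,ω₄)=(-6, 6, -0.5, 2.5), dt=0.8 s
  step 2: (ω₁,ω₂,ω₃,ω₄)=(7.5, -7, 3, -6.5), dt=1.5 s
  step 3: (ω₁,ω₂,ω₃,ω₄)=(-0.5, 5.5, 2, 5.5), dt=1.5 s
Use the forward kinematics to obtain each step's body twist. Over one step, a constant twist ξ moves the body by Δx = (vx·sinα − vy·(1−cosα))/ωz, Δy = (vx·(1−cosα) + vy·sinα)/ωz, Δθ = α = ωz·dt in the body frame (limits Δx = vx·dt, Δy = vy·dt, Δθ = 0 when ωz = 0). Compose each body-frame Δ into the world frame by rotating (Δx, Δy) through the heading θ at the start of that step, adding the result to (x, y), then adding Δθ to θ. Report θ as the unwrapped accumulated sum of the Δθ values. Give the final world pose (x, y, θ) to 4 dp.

step 1: ξ=(vx,vy,ωz)=(0.0300, 0.1350, 0.5625), dt=0.8 → body Δ=(-0.0007, 0.1097, 0.4500) → world pose (-0.0007, 0.1097, 0.4500)
step 2: ξ=(vx,vy,ωz)=(-0.0450, -0.0750, -0.9000), dt=1.5 → body Δ=(-0.1139, -0.0423, -1.3500) → world pose (-0.0848, 0.0221, -0.9000)
step 3: ξ=(vx,vy,ωz)=(0.1875, 0.0375, 0.3562), dt=1.5 → body Δ=(0.2534, 0.1270, 0.5344) → world pose (0.1721, -0.0974, -0.3656)

(0.1721, -0.0974, -0.3656)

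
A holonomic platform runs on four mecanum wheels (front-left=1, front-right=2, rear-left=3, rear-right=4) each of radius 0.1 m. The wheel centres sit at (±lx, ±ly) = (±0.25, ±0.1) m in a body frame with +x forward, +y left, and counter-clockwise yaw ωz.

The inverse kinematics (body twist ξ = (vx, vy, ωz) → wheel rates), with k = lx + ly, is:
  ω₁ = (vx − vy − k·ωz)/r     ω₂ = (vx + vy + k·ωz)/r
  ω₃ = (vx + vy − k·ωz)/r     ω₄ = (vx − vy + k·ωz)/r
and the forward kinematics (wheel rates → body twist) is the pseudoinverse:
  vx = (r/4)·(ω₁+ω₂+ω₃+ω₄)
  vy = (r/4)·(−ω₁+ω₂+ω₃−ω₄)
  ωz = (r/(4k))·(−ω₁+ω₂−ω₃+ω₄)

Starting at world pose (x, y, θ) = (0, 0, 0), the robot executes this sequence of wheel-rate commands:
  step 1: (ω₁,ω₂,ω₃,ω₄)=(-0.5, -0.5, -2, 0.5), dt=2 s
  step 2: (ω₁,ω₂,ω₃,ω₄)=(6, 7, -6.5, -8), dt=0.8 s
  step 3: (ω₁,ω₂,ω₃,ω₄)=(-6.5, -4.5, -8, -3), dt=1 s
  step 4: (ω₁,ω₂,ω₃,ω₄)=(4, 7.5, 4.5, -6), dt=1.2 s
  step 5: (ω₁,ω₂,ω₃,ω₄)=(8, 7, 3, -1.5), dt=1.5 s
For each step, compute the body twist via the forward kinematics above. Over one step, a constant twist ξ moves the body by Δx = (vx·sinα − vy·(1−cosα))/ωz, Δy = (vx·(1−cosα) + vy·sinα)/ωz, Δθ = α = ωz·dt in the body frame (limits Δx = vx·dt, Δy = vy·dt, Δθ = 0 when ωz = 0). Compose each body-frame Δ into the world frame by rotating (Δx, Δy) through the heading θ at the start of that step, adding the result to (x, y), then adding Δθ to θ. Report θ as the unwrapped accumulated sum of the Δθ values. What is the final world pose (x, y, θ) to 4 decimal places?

step 1: ξ=(vx,vy,ωz)=(-0.0625, -0.0625, 0.1786), dt=2.0 → body Δ=(-0.1003, -0.1444, 0.3571) → world pose (-0.1003, -0.1444, 0.3571)
step 2: ξ=(vx,vy,ωz)=(-0.0375, 0.0625, -0.0357), dt=0.8 → body Δ=(-0.0293, 0.0504, -0.0286) → world pose (-0.1453, -0.1074, 0.3286)
step 3: ξ=(vx,vy,ωz)=(-0.5500, -0.0750, 0.5000), dt=1.0 → body Δ=(-0.5090, -0.2066, 0.5000) → world pose (-0.5605, -0.4672, 0.8286)
step 4: ξ=(vx,vy,ωz)=(0.2500, 0.3500, -0.5000), dt=1.2 → body Δ=(0.4046, 0.3079, -0.6000) → world pose (-0.5139, 0.0391, 0.2286)
step 5: ξ=(vx,vy,ωz)=(0.4125, 0.0875, -0.3929), dt=1.5 → body Δ=(0.6211, -0.0533, -0.5893) → world pose (0.1031, 0.1279, -0.3607)

(0.1031, 0.1279, -0.3607)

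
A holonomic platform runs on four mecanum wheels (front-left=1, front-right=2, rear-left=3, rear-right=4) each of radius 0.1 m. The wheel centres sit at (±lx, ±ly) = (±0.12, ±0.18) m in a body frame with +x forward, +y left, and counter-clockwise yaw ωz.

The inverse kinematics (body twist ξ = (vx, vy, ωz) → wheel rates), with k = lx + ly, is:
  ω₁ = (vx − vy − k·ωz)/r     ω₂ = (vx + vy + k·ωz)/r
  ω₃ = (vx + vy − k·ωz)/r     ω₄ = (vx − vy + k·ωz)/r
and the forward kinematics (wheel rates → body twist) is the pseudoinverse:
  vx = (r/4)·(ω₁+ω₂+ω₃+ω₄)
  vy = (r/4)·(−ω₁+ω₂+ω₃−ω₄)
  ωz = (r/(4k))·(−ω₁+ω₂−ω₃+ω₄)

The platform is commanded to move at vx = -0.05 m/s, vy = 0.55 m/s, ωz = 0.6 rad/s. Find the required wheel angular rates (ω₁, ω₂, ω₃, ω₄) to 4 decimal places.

(-7.8000, 6.8000, 3.2000, -4.2000)

k = lx + ly = 0.12 + 0.18 = 0.3000;  k·ωz = 0.3000·0.6 = 0.1800
ω₁ (FL) = (vx − vy − k·ωz)/r = -0.7800/0.1 = -7.8000
ω₂ (FR) = (vx + vy + k·ωz)/r = 0.6800/0.1 = 6.8000
ω₃ (RL) = (vx + vy − k·ωz)/r = 0.3200/0.1 = 3.2000
ω₄ (RR) = (vx − vy + k·ωz)/r = -0.4200/0.1 = -4.2000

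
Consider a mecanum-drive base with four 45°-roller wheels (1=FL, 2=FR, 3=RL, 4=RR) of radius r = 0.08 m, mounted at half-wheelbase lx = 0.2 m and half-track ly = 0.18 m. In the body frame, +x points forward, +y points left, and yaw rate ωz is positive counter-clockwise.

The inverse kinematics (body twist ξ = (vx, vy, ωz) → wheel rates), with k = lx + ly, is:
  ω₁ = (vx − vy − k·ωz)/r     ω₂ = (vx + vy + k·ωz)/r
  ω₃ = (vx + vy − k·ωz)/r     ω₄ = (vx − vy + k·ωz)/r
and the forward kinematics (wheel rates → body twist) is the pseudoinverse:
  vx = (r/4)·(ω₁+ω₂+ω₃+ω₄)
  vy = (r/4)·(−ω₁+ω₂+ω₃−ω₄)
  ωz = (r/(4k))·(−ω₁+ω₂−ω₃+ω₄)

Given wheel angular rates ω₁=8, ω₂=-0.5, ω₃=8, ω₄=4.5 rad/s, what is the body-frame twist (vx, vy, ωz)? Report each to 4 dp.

(0.4000, -0.1000, -0.6316)

k = lx + ly = 0.2 + 0.18 = 0.3800
ω₁+ω₂+ω₃+ω₄ = 20.0000  →  vx = (0.08/4)·20.0000 = 0.4000
−ω₁+ω₂+ω₃−ω₄ = -5.0000  →  vy = (0.08/4)·-5.0000 = -0.1000
−ω₁+ω₂−ω₃+ω₄ = -12.0000  →  ωz = (0.08/1.5200)·-12.0000 = -0.6316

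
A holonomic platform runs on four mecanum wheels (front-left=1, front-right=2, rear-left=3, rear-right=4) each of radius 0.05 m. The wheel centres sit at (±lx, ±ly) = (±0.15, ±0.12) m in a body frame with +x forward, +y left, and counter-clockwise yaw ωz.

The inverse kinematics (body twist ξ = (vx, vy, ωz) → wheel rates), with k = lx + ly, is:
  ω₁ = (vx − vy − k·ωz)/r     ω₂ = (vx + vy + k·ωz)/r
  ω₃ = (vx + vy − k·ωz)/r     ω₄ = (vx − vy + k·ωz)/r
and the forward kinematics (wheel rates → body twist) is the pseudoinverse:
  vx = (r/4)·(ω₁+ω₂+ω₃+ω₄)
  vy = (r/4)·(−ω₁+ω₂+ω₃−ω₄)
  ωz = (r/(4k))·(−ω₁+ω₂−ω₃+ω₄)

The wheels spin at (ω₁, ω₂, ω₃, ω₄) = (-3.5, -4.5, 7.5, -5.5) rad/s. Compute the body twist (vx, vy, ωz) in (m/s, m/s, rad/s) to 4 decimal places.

(-0.0750, 0.1500, -0.6481)

k = lx + ly = 0.15 + 0.12 = 0.2700
ω₁+ω₂+ω₃+ω₄ = -6.0000  →  vx = (0.05/4)·-6.0000 = -0.0750
−ω₁+ω₂+ω₃−ω₄ = 12.0000  →  vy = (0.05/4)·12.0000 = 0.1500
−ω₁+ω₂−ω₃+ω₄ = -14.0000  →  ωz = (0.05/1.0800)·-14.0000 = -0.6481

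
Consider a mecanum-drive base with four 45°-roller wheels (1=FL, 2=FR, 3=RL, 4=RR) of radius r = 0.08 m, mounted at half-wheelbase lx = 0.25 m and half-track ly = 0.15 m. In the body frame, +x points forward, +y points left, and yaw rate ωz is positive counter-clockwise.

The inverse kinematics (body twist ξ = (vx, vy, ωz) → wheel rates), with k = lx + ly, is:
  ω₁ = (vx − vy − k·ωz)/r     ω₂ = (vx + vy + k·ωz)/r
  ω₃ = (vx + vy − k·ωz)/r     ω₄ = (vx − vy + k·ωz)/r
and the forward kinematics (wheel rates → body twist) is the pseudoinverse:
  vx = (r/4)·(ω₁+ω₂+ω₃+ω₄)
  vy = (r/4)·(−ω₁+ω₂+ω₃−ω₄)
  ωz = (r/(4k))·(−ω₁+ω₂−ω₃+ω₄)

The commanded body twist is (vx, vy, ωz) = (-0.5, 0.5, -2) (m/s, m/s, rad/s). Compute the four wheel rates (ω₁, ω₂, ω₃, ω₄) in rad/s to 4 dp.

(-2.5000, -10.0000, 10.0000, -22.5000)

k = lx + ly = 0.25 + 0.15 = 0.4000;  k·ωz = 0.4000·-2 = -0.8000
ω₁ (FL) = (vx − vy − k·ωz)/r = -0.2000/0.08 = -2.5000
ω₂ (FR) = (vx + vy + k·ωz)/r = -0.8000/0.08 = -10.0000
ω₃ (RL) = (vx + vy − k·ωz)/r = 0.8000/0.08 = 10.0000
ω₄ (RR) = (vx − vy + k·ωz)/r = -1.8000/0.08 = -22.5000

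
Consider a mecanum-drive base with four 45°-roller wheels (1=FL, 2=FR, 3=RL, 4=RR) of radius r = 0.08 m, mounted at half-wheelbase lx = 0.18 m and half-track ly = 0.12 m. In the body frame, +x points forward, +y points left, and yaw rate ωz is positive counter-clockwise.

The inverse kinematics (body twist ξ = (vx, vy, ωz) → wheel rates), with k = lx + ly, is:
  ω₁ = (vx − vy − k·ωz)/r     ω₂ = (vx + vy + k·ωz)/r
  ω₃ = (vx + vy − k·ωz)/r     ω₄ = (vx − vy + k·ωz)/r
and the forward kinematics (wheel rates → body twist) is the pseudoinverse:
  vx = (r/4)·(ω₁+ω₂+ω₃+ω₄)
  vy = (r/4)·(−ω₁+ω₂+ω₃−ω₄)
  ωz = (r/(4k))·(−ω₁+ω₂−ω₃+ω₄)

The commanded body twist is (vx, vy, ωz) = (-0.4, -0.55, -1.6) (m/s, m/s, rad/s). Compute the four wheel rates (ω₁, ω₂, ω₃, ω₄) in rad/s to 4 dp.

k = lx + ly = 0.18 + 0.12 = 0.3000;  k·ωz = 0.3000·-1.6 = -0.4800
ω₁ (FL) = (vx − vy − k·ωz)/r = 0.6300/0.08 = 7.8750
ω₂ (FR) = (vx + vy + k·ωz)/r = -1.4300/0.08 = -17.8750
ω₃ (RL) = (vx + vy − k·ωz)/r = -0.4700/0.08 = -5.8750
ω₄ (RR) = (vx − vy + k·ωz)/r = -0.3300/0.08 = -4.1250

(7.8750, -17.8750, -5.8750, -4.1250)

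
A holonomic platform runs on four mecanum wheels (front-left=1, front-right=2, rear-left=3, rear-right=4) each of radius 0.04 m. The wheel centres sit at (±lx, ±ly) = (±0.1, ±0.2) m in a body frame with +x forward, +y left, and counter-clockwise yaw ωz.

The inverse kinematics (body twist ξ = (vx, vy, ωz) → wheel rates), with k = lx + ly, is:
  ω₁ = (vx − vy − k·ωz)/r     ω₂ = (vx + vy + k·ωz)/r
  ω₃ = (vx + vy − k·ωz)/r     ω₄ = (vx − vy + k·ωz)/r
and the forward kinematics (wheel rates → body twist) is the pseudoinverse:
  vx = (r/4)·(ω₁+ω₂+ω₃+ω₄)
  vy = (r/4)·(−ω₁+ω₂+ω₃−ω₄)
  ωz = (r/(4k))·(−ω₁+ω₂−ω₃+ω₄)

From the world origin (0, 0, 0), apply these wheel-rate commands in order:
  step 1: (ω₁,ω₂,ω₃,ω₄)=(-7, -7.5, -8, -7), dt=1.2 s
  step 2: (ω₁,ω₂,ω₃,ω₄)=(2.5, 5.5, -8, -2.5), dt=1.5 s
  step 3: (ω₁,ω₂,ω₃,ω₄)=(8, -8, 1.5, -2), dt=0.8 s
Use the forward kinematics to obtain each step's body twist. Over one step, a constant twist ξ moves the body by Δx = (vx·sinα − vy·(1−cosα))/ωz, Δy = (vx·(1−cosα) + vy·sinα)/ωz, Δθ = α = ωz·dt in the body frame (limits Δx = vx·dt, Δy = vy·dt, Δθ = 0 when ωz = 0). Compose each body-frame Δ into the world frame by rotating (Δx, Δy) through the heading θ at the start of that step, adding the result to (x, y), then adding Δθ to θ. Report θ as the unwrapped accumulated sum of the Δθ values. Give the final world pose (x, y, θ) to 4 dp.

(-0.3671, -0.1642, -0.0750)

step 1: ξ=(vx,vy,ωz)=(-0.2950, -0.0150, 0.0167), dt=1.2 → body Δ=(-0.3538, -0.0215, 0.0200) → world pose (-0.3538, -0.0215, 0.0200)
step 2: ξ=(vx,vy,ωz)=(-0.0250, -0.0250, 0.2833), dt=1.5 → body Δ=(-0.0285, -0.0442, 0.4250) → world pose (-0.3814, -0.0663, 0.4450)
step 3: ξ=(vx,vy,ωz)=(-0.0050, -0.1250, -0.6500), dt=0.8 → body Δ=(-0.0292, -0.0945, -0.5200) → world pose (-0.3671, -0.1642, -0.0750)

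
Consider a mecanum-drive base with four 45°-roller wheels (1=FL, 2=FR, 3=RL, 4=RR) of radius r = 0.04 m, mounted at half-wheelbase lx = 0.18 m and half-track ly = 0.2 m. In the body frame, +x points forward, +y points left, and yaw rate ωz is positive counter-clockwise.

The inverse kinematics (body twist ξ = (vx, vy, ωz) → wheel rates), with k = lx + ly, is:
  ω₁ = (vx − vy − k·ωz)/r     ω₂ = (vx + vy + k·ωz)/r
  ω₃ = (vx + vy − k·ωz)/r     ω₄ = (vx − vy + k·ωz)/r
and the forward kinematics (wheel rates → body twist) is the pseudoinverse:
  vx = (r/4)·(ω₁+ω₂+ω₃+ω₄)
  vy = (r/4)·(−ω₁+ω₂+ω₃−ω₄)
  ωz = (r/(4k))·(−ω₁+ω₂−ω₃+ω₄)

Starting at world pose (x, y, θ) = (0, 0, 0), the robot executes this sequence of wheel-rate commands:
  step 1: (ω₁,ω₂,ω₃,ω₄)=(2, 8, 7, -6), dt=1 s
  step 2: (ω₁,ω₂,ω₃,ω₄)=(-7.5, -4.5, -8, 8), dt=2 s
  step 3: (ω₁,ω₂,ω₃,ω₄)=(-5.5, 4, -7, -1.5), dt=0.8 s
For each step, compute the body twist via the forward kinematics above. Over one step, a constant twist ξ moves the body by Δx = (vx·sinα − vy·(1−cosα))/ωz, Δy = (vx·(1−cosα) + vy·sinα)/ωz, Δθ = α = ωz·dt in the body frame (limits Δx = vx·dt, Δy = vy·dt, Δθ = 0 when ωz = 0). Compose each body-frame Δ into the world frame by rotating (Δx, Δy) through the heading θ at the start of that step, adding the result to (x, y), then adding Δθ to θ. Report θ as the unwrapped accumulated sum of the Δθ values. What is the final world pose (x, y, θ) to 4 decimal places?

(-0.0856, -0.1776, 1.1316)

step 1: ξ=(vx,vy,ωz)=(0.1100, 0.1900, -0.1842), dt=1.0 → body Δ=(0.1268, 0.1788, -0.1842) → world pose (0.1268, 0.1788, -0.1842)
step 2: ξ=(vx,vy,ωz)=(-0.1200, -0.1300, 0.5000), dt=2.0 → body Δ=(-0.0824, -0.3291, 1.0000) → world pose (-0.0145, -0.1296, 0.8158)
step 3: ξ=(vx,vy,ωz)=(-0.1000, 0.0400, 0.3947), dt=0.8 → body Δ=(-0.0837, 0.0189, 0.3158) → world pose (-0.0856, -0.1776, 1.1316)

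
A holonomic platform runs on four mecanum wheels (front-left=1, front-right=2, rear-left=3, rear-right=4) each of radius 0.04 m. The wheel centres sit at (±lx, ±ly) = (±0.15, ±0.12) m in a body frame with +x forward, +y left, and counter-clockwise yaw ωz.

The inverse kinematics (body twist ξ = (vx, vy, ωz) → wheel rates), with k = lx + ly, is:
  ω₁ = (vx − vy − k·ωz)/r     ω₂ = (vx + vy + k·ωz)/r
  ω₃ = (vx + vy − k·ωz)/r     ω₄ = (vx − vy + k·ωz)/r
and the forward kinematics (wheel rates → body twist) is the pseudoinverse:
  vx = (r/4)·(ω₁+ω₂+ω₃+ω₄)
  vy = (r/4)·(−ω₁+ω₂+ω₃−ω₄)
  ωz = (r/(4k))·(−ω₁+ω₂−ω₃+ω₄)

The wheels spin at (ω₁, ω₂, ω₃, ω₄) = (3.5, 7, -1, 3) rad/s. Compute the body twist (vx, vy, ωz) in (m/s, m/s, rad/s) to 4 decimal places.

(0.1250, -0.0050, 0.2778)

k = lx + ly = 0.15 + 0.12 = 0.2700
ω₁+ω₂+ω₃+ω₄ = 12.5000  →  vx = (0.04/4)·12.5000 = 0.1250
−ω₁+ω₂+ω₃−ω₄ = -0.5000  →  vy = (0.04/4)·-0.5000 = -0.0050
−ω₁+ω₂−ω₃+ω₄ = 7.5000  →  ωz = (0.04/1.0800)·7.5000 = 0.2778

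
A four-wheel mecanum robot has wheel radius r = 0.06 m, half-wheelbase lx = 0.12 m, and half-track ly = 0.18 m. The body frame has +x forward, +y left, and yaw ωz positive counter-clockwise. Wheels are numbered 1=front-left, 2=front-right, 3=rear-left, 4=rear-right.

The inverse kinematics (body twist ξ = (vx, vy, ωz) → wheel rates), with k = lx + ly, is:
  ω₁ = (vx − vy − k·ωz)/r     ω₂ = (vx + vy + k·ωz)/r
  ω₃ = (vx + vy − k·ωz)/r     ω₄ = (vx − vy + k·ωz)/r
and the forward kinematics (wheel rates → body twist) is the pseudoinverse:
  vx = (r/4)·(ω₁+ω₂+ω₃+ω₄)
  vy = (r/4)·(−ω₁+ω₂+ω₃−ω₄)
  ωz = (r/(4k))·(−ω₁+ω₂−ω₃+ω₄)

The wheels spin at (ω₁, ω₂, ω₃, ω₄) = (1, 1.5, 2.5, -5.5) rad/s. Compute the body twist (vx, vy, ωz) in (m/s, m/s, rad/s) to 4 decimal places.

(-0.0075, 0.1275, -0.3750)

k = lx + ly = 0.12 + 0.18 = 0.3000
ω₁+ω₂+ω₃+ω₄ = -0.5000  →  vx = (0.06/4)·-0.5000 = -0.0075
−ω₁+ω₂+ω₃−ω₄ = 8.5000  →  vy = (0.06/4)·8.5000 = 0.1275
−ω₁+ω₂−ω₃+ω₄ = -7.5000  →  ωz = (0.06/1.2000)·-7.5000 = -0.3750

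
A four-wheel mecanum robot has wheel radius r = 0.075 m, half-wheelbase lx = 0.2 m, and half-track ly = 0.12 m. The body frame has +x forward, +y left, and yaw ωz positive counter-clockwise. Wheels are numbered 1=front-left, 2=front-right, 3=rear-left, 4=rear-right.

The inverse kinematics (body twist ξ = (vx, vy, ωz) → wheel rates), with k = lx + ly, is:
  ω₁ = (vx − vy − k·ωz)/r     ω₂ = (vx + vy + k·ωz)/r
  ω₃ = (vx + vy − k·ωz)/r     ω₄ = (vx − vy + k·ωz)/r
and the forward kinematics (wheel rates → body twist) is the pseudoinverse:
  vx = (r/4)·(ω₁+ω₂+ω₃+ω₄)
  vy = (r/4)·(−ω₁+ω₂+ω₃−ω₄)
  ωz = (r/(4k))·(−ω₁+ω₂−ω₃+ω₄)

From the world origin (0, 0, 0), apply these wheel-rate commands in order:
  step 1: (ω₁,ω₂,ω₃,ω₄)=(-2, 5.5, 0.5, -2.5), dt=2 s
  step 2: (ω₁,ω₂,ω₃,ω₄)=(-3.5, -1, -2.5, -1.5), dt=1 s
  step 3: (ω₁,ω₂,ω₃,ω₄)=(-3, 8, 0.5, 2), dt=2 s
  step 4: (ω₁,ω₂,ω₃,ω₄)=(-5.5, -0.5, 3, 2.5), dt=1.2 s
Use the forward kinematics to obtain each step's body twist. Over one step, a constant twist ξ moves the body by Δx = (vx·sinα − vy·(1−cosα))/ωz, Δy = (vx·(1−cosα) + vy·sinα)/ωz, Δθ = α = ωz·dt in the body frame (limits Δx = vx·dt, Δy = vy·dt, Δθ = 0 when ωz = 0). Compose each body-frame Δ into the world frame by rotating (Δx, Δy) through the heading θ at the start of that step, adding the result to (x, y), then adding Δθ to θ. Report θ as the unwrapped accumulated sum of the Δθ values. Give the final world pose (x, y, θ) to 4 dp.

(-0.5684, 0.5139, 2.5137)

step 1: ξ=(vx,vy,ωz)=(0.0281, 0.1969, 0.2637), dt=2.0 → body Δ=(-0.0478, 0.3902, 0.5273) → world pose (-0.0478, 0.3902, 0.5273)
step 2: ξ=(vx,vy,ωz)=(-0.1594, 0.0281, 0.2051), dt=1.0 → body Δ=(-0.1611, 0.0116, 0.2051) → world pose (-0.1929, 0.3192, 0.7324)
step 3: ξ=(vx,vy,ωz)=(0.1406, 0.1781, 0.7324), dt=2.0 → body Δ=(-0.0266, 0.4135, 1.4648) → world pose (-0.4891, 0.6089, 2.1973)
step 4: ξ=(vx,vy,ωz)=(-0.0094, 0.1031, 0.2637), dt=1.2 → body Δ=(-0.0305, 0.1199, 0.3164) → world pose (-0.5684, 0.5139, 2.5137)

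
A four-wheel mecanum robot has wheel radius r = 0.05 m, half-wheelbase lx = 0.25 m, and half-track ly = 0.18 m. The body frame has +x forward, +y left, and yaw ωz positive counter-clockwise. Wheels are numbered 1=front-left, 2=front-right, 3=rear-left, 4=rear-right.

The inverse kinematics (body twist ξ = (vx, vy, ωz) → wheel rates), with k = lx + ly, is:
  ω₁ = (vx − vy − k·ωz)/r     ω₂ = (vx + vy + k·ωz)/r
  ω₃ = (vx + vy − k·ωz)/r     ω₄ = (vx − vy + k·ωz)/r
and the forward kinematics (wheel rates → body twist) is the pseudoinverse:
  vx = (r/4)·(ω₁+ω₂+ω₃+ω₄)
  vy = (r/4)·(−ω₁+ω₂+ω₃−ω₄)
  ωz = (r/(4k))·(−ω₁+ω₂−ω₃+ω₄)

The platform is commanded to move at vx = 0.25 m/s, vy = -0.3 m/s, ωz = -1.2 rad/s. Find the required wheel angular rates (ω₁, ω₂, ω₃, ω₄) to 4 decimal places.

(21.3200, -11.3200, 9.3200, 0.6800)

k = lx + ly = 0.25 + 0.18 = 0.4300;  k·ωz = 0.4300·-1.2 = -0.5160
ω₁ (FL) = (vx − vy − k·ωz)/r = 1.0660/0.05 = 21.3200
ω₂ (FR) = (vx + vy + k·ωz)/r = -0.5660/0.05 = -11.3200
ω₃ (RL) = (vx + vy − k·ωz)/r = 0.4660/0.05 = 9.3200
ω₄ (RR) = (vx − vy + k·ωz)/r = 0.0340/0.05 = 0.6800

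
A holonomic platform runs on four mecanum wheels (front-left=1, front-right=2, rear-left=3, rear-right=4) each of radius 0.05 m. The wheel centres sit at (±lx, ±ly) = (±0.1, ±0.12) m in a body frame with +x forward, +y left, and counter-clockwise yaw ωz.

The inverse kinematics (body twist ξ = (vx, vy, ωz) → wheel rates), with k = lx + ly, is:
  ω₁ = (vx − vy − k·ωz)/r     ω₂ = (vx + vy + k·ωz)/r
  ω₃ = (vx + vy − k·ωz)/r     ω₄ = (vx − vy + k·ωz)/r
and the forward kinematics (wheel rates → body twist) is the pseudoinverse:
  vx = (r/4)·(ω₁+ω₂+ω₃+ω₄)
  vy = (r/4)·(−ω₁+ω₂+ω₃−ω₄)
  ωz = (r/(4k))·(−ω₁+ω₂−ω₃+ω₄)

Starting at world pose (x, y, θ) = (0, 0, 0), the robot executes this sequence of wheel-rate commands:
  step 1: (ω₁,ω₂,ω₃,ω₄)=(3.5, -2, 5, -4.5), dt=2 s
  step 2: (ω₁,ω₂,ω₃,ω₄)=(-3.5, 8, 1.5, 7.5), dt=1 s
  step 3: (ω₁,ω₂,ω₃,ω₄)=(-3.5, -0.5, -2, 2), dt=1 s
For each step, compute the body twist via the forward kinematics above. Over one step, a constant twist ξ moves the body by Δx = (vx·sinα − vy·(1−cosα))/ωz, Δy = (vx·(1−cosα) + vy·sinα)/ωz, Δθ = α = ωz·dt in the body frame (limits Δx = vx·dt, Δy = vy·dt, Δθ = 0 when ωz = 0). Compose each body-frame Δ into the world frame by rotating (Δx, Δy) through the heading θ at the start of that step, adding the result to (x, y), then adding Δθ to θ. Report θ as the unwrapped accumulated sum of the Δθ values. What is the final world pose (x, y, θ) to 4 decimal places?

step 1: ξ=(vx,vy,ωz)=(0.0250, 0.0500, -0.8523), dt=2.0 → body Δ=(0.0956, 0.0249, -1.7045) → world pose (0.0956, 0.0249, -1.7045)
step 2: ξ=(vx,vy,ωz)=(0.1688, 0.0688, 0.9943), dt=1.0 → body Δ=(0.1108, 0.1352, 0.9943) → world pose (0.2148, -0.1030, -0.7102)
step 3: ξ=(vx,vy,ωz)=(-0.0500, -0.0125, 0.3977), dt=1.0 → body Δ=(-0.0462, -0.0220, 0.3977) → world pose (0.1654, -0.0895, -0.3125)

(0.1654, -0.0895, -0.3125)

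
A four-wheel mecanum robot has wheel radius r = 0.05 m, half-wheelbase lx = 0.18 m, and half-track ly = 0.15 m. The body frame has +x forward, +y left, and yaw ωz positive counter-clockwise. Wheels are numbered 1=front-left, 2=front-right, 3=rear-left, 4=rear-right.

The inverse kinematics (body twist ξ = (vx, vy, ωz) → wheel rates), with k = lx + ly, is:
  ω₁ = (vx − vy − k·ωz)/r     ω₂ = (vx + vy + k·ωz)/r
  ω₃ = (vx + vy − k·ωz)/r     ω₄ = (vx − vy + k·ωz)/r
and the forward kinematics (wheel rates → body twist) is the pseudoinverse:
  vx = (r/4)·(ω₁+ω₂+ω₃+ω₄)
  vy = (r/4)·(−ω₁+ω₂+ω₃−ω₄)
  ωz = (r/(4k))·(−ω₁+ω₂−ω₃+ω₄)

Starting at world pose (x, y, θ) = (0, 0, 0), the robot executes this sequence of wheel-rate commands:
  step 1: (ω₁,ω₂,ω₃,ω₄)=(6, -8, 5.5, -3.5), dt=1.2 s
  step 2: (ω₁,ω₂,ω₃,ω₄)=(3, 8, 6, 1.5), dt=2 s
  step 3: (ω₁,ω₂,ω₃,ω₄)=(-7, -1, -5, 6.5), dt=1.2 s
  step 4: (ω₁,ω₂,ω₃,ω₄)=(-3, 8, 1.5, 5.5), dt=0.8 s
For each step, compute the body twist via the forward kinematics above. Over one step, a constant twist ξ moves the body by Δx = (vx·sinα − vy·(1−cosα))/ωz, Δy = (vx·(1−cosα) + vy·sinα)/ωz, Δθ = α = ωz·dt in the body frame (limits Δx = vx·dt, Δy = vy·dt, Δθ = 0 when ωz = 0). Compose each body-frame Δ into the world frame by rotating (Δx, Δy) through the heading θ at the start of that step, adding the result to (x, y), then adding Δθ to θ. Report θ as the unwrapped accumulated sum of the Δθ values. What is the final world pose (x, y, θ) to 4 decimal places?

(0.4009, -0.2750, 0.2424)

step 1: ξ=(vx,vy,ωz)=(0.0000, -0.0625, -0.8712), dt=1.2 → body Δ=(-0.0358, -0.0621, -1.0455) → world pose (-0.0358, -0.0621, -1.0455)
step 2: ξ=(vx,vy,ωz)=(0.2313, 0.1188, 0.0189), dt=2.0 → body Δ=(0.4579, 0.2462, 0.0379) → world pose (0.4069, -0.3347, -1.0076)
step 3: ξ=(vx,vy,ωz)=(-0.0813, -0.0687, 0.6629), dt=1.2 → body Δ=(-0.0564, -0.1108, 0.7955) → world pose (0.2830, -0.3462, -0.2121)
step 4: ξ=(vx,vy,ωz)=(0.1500, 0.0875, 0.5682), dt=0.8 → body Δ=(0.1003, 0.0944, 0.4545) → world pose (0.4009, -0.2750, 0.2424)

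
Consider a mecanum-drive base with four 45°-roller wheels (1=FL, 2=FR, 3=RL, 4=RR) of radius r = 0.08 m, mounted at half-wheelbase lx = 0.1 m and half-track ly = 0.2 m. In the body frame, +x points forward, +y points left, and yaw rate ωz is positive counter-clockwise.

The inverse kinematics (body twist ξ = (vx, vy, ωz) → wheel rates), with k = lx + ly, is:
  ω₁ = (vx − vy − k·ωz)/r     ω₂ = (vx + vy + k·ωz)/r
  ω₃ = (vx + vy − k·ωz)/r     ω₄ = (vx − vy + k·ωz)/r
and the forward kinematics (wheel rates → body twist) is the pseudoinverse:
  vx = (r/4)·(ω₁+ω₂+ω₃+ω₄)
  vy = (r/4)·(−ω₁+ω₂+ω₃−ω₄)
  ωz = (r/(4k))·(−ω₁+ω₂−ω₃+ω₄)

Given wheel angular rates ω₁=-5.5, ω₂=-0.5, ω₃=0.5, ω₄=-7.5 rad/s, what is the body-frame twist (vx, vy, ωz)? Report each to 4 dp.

k = lx + ly = 0.1 + 0.2 = 0.3000
ω₁+ω₂+ω₃+ω₄ = -13.0000  →  vx = (0.08/4)·-13.0000 = -0.2600
−ω₁+ω₂+ω₃−ω₄ = 13.0000  →  vy = (0.08/4)·13.0000 = 0.2600
−ω₁+ω₂−ω₃+ω₄ = -3.0000  →  ωz = (0.08/1.2000)·-3.0000 = -0.2000

(-0.2600, 0.2600, -0.2000)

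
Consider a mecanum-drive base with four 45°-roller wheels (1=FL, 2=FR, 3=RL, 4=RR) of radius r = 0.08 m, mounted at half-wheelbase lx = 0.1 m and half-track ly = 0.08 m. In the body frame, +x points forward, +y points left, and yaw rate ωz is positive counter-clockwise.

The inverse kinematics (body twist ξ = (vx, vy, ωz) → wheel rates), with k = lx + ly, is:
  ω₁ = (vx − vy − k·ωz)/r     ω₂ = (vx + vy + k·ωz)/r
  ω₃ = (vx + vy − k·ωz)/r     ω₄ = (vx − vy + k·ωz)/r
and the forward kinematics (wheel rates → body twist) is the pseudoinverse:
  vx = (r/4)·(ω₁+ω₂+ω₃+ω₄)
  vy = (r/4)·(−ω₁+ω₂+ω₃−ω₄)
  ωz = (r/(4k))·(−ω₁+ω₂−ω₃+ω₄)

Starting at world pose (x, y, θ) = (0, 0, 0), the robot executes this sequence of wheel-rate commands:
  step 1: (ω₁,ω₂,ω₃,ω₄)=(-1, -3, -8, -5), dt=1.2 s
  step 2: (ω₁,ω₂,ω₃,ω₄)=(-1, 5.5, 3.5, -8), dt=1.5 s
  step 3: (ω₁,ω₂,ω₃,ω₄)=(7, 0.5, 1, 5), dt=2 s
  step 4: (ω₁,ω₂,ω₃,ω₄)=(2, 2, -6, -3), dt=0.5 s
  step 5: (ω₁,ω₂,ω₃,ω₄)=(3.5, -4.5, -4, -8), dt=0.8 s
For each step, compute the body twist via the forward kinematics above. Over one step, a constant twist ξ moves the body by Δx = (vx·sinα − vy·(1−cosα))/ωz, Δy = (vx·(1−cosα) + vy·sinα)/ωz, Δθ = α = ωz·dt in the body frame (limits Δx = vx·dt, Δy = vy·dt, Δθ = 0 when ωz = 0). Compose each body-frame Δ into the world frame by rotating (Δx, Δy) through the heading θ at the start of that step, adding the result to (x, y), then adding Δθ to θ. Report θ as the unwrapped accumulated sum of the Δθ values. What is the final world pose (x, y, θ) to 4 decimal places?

step 1: ξ=(vx,vy,ωz)=(-0.3400, -0.1000, 0.1111), dt=1.2 → body Δ=(-0.3988, -0.1468, 0.1333) → world pose (-0.3988, -0.1468, 0.1333)
step 2: ξ=(vx,vy,ωz)=(0.0000, 0.3600, -0.5556), dt=1.5 → body Δ=(0.2123, 0.4796, -0.8333) → world pose (-0.2522, 0.3568, -0.7000)
step 3: ξ=(vx,vy,ωz)=(0.2700, -0.2100, -0.2778), dt=2.0 → body Δ=(0.3990, -0.5449, -0.5556) → world pose (-0.2981, -0.3170, -1.2556)
step 4: ξ=(vx,vy,ωz)=(-0.1000, -0.0600, 0.3333), dt=0.5 → body Δ=(-0.0473, -0.0340, 0.1667) → world pose (-0.3451, -0.2826, -1.0889)
step 5: ξ=(vx,vy,ωz)=(-0.2600, -0.0800, -1.3333), dt=0.8 → body Δ=(-0.2018, 0.0483, -1.0667) → world pose (-0.3958, -0.0814, -2.1556)

(-0.3958, -0.0814, -2.1556)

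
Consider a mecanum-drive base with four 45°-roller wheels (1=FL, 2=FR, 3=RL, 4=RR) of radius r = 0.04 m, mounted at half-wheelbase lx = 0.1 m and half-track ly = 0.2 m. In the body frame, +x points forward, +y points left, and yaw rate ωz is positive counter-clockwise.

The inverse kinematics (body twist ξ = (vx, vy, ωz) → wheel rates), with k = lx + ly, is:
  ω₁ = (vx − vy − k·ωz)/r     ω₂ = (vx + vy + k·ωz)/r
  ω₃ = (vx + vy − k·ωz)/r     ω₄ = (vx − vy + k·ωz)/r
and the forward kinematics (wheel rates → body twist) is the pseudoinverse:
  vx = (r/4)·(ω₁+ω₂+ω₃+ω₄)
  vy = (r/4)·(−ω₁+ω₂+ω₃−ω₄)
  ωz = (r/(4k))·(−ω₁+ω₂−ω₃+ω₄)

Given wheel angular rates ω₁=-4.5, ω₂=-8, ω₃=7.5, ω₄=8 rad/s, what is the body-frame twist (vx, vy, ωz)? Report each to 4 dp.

k = lx + ly = 0.1 + 0.2 = 0.3000
ω₁+ω₂+ω₃+ω₄ = 3.0000  →  vx = (0.04/4)·3.0000 = 0.0300
−ω₁+ω₂+ω₃−ω₄ = -4.0000  →  vy = (0.04/4)·-4.0000 = -0.0400
−ω₁+ω₂−ω₃+ω₄ = -3.0000  →  ωz = (0.04/1.2000)·-3.0000 = -0.1000

(0.0300, -0.0400, -0.1000)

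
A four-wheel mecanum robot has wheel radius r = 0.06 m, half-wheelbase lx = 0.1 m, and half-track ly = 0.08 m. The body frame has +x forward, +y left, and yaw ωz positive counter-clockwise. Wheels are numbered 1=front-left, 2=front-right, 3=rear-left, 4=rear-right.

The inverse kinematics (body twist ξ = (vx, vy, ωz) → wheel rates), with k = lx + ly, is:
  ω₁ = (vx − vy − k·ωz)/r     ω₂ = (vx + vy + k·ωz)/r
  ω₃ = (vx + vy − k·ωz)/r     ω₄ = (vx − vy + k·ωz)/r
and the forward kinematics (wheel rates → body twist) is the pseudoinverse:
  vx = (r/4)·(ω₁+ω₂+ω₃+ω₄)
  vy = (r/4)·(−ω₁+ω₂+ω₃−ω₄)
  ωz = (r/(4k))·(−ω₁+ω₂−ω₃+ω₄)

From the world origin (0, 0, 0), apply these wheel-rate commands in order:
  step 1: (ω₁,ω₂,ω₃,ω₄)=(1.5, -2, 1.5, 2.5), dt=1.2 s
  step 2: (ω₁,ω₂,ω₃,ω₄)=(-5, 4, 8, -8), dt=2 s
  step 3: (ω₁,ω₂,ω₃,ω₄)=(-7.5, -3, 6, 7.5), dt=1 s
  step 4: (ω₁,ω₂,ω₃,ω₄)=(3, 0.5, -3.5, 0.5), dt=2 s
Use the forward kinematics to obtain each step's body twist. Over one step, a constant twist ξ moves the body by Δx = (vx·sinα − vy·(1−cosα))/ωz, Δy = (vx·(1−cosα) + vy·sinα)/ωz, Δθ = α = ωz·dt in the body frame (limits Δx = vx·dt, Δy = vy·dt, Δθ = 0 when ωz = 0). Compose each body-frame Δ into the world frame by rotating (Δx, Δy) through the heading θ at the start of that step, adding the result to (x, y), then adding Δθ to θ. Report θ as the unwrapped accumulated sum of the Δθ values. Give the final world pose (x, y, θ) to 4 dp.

step 1: ξ=(vx,vy,ωz)=(0.0525, -0.0675, -0.2083), dt=1.2 → body Δ=(0.0523, -0.0880, -0.2500) → world pose (0.0523, -0.0880, -0.2500)
step 2: ξ=(vx,vy,ωz)=(-0.0150, 0.3750, -0.5833), dt=2.0 → body Δ=(0.3664, 0.6067, -1.1667) → world pose (0.5574, 0.4092, -1.4167)
step 3: ξ=(vx,vy,ωz)=(0.0450, 0.0450, 0.5000), dt=1.0 → body Δ=(0.0321, 0.0542, 0.5000) → world pose (0.6159, 0.3857, -0.9167)
step 4: ξ=(vx,vy,ωz)=(0.0075, -0.0975, 0.1250), dt=2.0 → body Δ=(0.0391, -0.1911, 0.2500) → world pose (0.4880, 0.2384, -0.6667)

(0.4880, 0.2384, -0.6667)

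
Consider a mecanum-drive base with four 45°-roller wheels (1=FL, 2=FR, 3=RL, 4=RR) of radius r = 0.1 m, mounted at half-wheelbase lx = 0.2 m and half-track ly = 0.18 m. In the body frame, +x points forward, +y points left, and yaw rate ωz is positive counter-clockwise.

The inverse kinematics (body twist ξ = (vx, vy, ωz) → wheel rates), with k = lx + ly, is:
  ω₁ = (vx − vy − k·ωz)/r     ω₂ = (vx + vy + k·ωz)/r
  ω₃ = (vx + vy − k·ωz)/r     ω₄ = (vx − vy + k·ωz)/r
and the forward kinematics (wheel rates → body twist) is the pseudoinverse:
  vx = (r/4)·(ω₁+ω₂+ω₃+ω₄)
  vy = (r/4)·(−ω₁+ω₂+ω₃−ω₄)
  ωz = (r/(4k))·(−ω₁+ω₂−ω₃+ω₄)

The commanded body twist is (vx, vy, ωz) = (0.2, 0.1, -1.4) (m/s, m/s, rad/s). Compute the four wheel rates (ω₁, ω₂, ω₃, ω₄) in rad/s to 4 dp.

(6.3200, -2.3200, 8.3200, -4.3200)

k = lx + ly = 0.2 + 0.18 = 0.3800;  k·ωz = 0.3800·-1.4 = -0.5320
ω₁ (FL) = (vx − vy − k·ωz)/r = 0.6320/0.1 = 6.3200
ω₂ (FR) = (vx + vy + k·ωz)/r = -0.2320/0.1 = -2.3200
ω₃ (RL) = (vx + vy − k·ωz)/r = 0.8320/0.1 = 8.3200
ω₄ (RR) = (vx − vy + k·ωz)/r = -0.4320/0.1 = -4.3200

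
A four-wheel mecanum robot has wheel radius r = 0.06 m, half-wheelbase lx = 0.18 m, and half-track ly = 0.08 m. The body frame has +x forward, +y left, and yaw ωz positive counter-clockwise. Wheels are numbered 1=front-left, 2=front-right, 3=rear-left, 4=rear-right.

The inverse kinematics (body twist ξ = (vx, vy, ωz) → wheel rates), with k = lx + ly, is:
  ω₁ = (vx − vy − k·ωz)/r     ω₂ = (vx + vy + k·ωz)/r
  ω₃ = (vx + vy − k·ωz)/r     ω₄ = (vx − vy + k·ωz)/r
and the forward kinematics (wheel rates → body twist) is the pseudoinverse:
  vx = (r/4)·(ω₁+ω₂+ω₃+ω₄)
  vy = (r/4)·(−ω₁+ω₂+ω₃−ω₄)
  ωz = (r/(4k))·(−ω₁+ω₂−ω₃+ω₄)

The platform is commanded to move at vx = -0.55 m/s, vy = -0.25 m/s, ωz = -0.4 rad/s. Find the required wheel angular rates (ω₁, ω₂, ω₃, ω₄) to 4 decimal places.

k = lx + ly = 0.18 + 0.08 = 0.2600;  k·ωz = 0.2600·-0.4 = -0.1040
ω₁ (FL) = (vx − vy − k·ωz)/r = -0.1960/0.06 = -3.2667
ω₂ (FR) = (vx + vy + k·ωz)/r = -0.9040/0.06 = -15.0667
ω₃ (RL) = (vx + vy − k·ωz)/r = -0.6960/0.06 = -11.6000
ω₄ (RR) = (vx − vy + k·ωz)/r = -0.4040/0.06 = -6.7333

(-3.2667, -15.0667, -11.6000, -6.7333)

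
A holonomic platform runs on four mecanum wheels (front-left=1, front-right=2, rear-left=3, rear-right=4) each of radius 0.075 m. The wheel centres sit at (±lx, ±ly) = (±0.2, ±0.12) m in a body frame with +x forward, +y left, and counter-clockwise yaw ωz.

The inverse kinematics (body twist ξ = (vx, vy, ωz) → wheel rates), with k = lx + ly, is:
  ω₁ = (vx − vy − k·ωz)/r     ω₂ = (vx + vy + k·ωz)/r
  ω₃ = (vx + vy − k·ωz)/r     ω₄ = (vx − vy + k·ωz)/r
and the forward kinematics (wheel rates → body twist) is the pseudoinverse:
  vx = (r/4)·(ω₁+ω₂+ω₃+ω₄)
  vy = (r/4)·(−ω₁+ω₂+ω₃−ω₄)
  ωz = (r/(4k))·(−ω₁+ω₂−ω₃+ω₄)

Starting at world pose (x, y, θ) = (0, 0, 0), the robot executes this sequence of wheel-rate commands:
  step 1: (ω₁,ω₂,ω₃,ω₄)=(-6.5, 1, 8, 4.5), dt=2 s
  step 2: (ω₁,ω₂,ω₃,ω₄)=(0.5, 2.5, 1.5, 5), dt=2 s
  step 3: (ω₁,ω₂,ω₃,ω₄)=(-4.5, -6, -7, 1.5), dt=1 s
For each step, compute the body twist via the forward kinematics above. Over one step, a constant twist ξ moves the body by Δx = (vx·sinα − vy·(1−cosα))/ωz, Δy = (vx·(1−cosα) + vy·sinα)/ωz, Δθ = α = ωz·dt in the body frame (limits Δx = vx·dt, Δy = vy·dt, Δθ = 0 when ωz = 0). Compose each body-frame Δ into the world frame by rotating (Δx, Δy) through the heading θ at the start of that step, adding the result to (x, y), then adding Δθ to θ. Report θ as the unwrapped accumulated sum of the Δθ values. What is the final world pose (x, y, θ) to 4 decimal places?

(0.5494, 0.3331, 1.5234)

step 1: ξ=(vx,vy,ωz)=(0.1312, 0.2062, 0.2344), dt=2.0 → body Δ=(0.1581, 0.4580, 0.4688) → world pose (0.1581, 0.4580, 0.4688)
step 2: ξ=(vx,vy,ωz)=(0.1781, -0.0281, 0.3223), dt=2.0 → body Δ=(0.3496, 0.0585, 0.6445) → world pose (0.4436, 0.6681, 1.1133)
step 3: ξ=(vx,vy,ωz)=(-0.3000, -0.1875, 0.4102), dt=1.0 → body Δ=(-0.2537, -0.2430, 0.4102) → world pose (0.5494, 0.3331, 1.5234)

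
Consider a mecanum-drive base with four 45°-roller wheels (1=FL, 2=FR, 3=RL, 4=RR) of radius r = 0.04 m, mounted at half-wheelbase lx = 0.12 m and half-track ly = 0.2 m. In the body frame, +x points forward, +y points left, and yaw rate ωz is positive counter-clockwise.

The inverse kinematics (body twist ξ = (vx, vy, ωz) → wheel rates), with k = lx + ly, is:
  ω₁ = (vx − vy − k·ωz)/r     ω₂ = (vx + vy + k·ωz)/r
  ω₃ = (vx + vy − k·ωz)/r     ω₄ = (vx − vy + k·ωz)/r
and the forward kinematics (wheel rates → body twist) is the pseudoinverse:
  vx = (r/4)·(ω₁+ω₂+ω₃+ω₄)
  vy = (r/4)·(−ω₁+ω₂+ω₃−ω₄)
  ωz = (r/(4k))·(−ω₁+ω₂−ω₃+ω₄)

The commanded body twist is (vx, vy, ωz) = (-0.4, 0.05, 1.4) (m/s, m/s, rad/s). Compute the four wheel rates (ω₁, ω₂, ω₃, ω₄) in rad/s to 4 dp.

k = lx + ly = 0.12 + 0.2 = 0.3200;  k·ωz = 0.3200·1.4 = 0.4480
ω₁ (FL) = (vx − vy − k·ωz)/r = -0.8980/0.04 = -22.4500
ω₂ (FR) = (vx + vy + k·ωz)/r = 0.0980/0.04 = 2.4500
ω₃ (RL) = (vx + vy − k·ωz)/r = -0.7980/0.04 = -19.9500
ω₄ (RR) = (vx − vy + k·ωz)/r = -0.0020/0.04 = -0.0500

(-22.4500, 2.4500, -19.9500, -0.0500)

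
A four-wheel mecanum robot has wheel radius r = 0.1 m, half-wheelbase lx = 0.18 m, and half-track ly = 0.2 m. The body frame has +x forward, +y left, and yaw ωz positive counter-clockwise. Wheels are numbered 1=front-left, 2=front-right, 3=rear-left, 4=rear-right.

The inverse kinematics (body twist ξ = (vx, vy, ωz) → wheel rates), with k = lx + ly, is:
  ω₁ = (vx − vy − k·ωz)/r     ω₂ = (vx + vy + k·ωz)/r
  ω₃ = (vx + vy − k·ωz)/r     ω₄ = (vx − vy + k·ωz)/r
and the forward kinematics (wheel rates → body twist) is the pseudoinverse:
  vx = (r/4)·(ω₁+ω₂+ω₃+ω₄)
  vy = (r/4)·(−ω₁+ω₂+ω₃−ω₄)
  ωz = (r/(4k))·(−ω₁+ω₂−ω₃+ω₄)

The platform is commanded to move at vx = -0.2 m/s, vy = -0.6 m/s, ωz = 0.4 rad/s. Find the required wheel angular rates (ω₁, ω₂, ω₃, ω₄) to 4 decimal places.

k = lx + ly = 0.18 + 0.2 = 0.3800;  k·ωz = 0.3800·0.4 = 0.1520
ω₁ (FL) = (vx − vy − k·ωz)/r = 0.2480/0.1 = 2.4800
ω₂ (FR) = (vx + vy + k·ωz)/r = -0.6480/0.1 = -6.4800
ω₃ (RL) = (vx + vy − k·ωz)/r = -0.9520/0.1 = -9.5200
ω₄ (RR) = (vx − vy + k·ωz)/r = 0.5520/0.1 = 5.5200

(2.4800, -6.4800, -9.5200, 5.5200)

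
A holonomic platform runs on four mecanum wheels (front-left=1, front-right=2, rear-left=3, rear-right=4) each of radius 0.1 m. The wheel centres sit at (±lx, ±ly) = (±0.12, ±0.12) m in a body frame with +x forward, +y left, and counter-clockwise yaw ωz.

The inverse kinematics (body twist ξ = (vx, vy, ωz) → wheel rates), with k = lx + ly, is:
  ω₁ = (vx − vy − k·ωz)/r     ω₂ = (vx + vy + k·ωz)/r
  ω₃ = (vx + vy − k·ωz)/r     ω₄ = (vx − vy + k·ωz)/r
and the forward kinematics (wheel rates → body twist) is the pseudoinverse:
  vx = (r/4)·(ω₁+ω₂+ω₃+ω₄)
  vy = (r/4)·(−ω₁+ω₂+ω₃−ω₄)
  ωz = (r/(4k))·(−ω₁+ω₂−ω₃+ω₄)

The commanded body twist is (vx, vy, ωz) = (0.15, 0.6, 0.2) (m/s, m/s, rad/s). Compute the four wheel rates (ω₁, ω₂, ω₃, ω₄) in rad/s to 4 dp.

k = lx + ly = 0.12 + 0.12 = 0.2400;  k·ωz = 0.2400·0.2 = 0.0480
ω₁ (FL) = (vx − vy − k·ωz)/r = -0.4980/0.1 = -4.9800
ω₂ (FR) = (vx + vy + k·ωz)/r = 0.7980/0.1 = 7.9800
ω₃ (RL) = (vx + vy − k·ωz)/r = 0.7020/0.1 = 7.0200
ω₄ (RR) = (vx − vy + k·ωz)/r = -0.4020/0.1 = -4.0200

(-4.9800, 7.9800, 7.0200, -4.0200)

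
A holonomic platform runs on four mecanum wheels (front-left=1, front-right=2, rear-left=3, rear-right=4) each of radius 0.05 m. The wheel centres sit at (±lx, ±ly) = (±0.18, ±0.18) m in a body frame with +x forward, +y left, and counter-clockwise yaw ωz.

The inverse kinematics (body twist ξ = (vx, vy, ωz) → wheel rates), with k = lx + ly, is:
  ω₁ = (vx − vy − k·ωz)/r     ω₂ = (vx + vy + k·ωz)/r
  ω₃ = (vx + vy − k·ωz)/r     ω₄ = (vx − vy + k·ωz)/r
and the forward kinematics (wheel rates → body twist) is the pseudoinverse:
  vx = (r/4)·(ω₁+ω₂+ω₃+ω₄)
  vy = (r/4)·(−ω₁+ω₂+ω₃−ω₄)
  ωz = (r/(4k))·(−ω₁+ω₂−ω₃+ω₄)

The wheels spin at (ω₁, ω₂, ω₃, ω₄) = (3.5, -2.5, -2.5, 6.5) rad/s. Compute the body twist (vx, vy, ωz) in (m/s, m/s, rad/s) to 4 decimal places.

(0.0625, -0.1875, 0.1042)

k = lx + ly = 0.18 + 0.18 = 0.3600
ω₁+ω₂+ω₃+ω₄ = 5.0000  →  vx = (0.05/4)·5.0000 = 0.0625
−ω₁+ω₂+ω₃−ω₄ = -15.0000  →  vy = (0.05/4)·-15.0000 = -0.1875
−ω₁+ω₂−ω₃+ω₄ = 3.0000  →  ωz = (0.05/1.4400)·3.0000 = 0.1042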